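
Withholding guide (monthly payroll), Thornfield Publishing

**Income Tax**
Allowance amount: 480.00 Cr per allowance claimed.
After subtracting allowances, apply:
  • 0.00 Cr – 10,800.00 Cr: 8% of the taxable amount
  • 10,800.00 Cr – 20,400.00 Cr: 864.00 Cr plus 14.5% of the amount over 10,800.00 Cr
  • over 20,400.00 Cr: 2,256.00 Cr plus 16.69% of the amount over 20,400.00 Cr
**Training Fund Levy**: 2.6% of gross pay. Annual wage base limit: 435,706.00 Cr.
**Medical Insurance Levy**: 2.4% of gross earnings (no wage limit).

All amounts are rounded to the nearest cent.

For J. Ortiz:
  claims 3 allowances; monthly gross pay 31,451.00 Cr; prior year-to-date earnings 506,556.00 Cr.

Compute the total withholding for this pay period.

4,614.90 Cr

Income Tax: taxable = 31,451.00 Cr − 3×480.00 Cr = 30,011.00 Cr
  2,256.00 Cr + 16.69% × (30,011.00 Cr − 20,400.00 Cr) = 2,256.00 Cr + 16.69% × 9,611.00 Cr = 3,860.08 Cr
Training Fund Levy: YTD 506,556.00 Cr ≥ cap 435,706.00 Cr → 0.00 Cr
Medical Insurance Levy: 2.4% × 31,451.00 Cr = 754.82 Cr
Total: 3,860.08 Cr + 0.00 Cr + 754.82 Cr = 4,614.90 Cr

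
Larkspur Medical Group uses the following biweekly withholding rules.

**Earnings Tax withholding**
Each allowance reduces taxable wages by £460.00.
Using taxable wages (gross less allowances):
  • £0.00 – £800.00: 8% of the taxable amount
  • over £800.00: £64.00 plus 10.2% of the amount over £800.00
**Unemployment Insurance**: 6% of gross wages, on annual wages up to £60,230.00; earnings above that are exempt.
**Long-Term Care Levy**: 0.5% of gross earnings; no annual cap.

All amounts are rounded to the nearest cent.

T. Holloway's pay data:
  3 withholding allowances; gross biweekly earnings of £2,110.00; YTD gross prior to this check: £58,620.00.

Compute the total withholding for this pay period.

Earnings Tax: taxable = £2,110.00 − 3×£460.00 = £730.00
  8% × £730.00 = £58.40
Unemployment Insurance: cap £60,230.00 − YTD £58,620.00 = £1,610.00 subject; 6% × £1,610.00 = £96.60
Long-Term Care Levy: 0.5% × £2,110.00 = £10.55
Total: £58.40 + £96.60 + £10.55 = £165.55

£165.55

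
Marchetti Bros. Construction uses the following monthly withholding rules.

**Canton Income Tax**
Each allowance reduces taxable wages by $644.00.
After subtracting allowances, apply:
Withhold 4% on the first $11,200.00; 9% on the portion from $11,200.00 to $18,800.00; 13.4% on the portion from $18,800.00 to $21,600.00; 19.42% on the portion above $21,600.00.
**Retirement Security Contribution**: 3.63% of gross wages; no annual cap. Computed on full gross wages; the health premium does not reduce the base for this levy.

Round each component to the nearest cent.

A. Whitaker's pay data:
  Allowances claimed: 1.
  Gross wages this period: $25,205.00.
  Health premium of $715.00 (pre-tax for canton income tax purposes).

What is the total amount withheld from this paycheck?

Canton Income Tax: taxable = $25,205.00 − $715.00 − 1×$644.00 = $23,846.00
  $1,507.20 + 19.42% × ($23,846.00 − $21,600.00) = $1,507.20 + 19.42% × $2,246.00 = $1,943.37
Retirement Security Contribution: 3.63% × $25,205.00 = $914.94
Total: $1,943.37 + $914.94 = $2,858.31

$2,858.31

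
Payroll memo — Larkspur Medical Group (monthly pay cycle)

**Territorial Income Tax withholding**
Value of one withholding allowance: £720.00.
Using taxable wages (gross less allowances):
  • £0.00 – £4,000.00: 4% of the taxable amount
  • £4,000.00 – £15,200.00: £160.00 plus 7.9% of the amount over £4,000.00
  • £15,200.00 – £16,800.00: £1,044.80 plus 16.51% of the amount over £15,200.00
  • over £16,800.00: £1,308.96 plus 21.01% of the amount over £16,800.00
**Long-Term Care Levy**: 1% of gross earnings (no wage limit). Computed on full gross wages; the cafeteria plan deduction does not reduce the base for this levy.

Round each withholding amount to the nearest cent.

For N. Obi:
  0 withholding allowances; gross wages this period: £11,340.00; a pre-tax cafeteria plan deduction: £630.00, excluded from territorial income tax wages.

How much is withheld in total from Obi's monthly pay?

£803.49

Territorial Income Tax: taxable = £11,340.00 − £630.00 = £10,710.00
  £160.00 + 7.9% × (£10,710.00 − £4,000.00) = £160.00 + 7.9% × £6,710.00 = £690.09
Long-Term Care Levy: 1% × £11,340.00 = £113.40
Total: £690.09 + £113.40 = £803.49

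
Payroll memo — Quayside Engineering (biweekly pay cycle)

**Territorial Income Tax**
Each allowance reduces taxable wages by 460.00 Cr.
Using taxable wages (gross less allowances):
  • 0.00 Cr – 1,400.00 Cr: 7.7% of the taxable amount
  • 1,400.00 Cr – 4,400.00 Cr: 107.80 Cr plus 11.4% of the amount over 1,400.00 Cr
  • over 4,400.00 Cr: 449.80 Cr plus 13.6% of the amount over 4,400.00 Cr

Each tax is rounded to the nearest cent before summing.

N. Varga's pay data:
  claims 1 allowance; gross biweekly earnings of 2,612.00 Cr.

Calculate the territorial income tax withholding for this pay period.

Territorial Income Tax: taxable = 2,612.00 Cr − 1×460.00 Cr = 2,152.00 Cr
  107.80 Cr + 11.4% × (2,152.00 Cr − 1,400.00 Cr) = 107.80 Cr + 11.4% × 752.00 Cr = 193.53 Cr

193.53 Cr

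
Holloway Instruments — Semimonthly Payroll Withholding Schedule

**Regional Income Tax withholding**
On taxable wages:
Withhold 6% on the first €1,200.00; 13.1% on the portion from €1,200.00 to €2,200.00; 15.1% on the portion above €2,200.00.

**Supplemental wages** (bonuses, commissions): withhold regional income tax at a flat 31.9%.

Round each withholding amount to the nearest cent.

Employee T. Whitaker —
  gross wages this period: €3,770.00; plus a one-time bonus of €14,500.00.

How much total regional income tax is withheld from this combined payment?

Regional Income Tax: taxable = €3,770.00
  €203.00 + 15.1% × (€3,770.00 − €2,200.00) = €203.00 + 15.1% × €1,570.00 = €440.07
Supplemental (31.9% flat on bonus): 31.9% × €14,500.00 = €4,625.50
Total regional income tax: €440.07 + €4,625.50 = €5,065.57

€5,065.57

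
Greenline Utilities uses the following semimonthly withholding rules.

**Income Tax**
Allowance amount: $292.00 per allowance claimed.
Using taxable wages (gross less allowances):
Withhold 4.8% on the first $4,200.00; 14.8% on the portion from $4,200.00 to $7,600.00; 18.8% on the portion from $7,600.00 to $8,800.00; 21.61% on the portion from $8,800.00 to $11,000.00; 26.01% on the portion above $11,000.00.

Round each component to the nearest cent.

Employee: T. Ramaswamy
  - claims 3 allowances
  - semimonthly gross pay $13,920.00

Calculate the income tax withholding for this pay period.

Income Tax: taxable = $13,920.00 − 3×$292.00 = $13,044.00
  $1,405.82 + 26.01% × ($13,044.00 − $11,000.00) = $1,405.82 + 26.01% × $2,044.00 = $1,937.46

$1,937.46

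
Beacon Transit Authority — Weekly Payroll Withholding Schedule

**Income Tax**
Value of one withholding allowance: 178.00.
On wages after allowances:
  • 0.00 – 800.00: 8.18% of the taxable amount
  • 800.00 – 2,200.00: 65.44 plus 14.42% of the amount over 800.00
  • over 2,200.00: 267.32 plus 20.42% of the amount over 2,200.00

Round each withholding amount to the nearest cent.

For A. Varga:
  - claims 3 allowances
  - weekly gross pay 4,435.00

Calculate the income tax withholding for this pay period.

614.66

Income Tax: taxable = 4,435.00 − 3×178.00 = 3,901.00
  267.32 + 20.42% × (3,901.00 − 2,200.00) = 267.32 + 20.42% × 1,701.00 = 614.66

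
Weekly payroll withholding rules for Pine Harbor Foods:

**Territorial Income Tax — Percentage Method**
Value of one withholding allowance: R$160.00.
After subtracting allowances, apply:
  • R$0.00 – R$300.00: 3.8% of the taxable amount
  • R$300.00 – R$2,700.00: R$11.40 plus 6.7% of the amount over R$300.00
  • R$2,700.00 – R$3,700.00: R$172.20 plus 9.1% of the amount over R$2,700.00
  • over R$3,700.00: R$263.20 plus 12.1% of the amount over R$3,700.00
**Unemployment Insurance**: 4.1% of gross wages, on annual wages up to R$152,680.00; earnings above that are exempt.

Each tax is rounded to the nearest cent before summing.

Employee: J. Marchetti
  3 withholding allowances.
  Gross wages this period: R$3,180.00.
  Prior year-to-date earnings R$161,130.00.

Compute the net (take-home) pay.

R$3,007.80

Territorial Income Tax: taxable = R$3,180.00 − 3×R$160.00 = R$2,700.00
  R$11.40 + 6.7% × (R$2,700.00 − R$300.00) = R$11.40 + 6.7% × R$2,400.00 = R$172.20
Unemployment Insurance: YTD R$161,130.00 ≥ cap R$152,680.00 → R$0.00
Total withheld: R$172.20 + R$0.00 = R$172.20
Net pay: R$3,180.00 − R$172.20 = R$3,007.80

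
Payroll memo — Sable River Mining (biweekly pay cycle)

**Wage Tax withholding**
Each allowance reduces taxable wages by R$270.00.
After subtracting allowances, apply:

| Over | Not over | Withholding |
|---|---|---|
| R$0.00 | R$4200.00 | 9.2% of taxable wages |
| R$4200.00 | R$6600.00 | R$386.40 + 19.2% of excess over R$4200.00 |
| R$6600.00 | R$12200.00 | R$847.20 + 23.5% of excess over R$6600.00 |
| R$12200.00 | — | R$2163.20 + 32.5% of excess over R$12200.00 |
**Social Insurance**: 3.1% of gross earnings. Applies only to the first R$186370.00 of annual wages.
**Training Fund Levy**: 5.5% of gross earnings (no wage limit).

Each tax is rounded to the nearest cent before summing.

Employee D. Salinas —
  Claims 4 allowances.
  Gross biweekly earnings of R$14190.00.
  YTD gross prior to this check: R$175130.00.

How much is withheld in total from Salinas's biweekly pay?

Wage Tax: taxable = R$14190.00 − 4×R$270.00 = R$13110.00
  R$2163.20 + 32.5% × (R$13110.00 − R$12200.00) = R$2163.20 + 32.5% × R$910.00 = R$2458.95
Social Insurance: cap R$186370.00 − YTD R$175130.00 = R$11240.00 subject; 3.1% × R$11240.00 = R$348.44
Training Fund Levy: 5.5% × R$14190.00 = R$780.45
Total: R$2458.95 + R$348.44 + R$780.45 = R$3587.84

R$3587.84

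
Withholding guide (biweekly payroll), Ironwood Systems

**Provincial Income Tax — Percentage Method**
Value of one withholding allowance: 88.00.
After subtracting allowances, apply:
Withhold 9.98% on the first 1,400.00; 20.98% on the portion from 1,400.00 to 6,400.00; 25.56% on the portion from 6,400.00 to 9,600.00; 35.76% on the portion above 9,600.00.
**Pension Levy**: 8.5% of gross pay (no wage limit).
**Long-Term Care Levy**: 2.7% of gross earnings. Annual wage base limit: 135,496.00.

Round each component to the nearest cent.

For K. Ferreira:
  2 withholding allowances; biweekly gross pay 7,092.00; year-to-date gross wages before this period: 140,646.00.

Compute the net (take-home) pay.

Provincial Income Tax: taxable = 7,092.00 − 2×88.00 = 6,916.00
  1,188.72 + 25.56% × (6,916.00 − 6,400.00) = 1,188.72 + 25.56% × 516.00 = 1,320.61
Pension Levy: 8.5% × 7,092.00 = 602.82
Long-Term Care Levy: YTD 140,646.00 ≥ cap 135,496.00 → 0.00
Total withheld: 1,320.61 + 602.82 + 0.00 = 1,923.43
Net pay: 7,092.00 − 1,923.43 = 5,168.57

5,168.57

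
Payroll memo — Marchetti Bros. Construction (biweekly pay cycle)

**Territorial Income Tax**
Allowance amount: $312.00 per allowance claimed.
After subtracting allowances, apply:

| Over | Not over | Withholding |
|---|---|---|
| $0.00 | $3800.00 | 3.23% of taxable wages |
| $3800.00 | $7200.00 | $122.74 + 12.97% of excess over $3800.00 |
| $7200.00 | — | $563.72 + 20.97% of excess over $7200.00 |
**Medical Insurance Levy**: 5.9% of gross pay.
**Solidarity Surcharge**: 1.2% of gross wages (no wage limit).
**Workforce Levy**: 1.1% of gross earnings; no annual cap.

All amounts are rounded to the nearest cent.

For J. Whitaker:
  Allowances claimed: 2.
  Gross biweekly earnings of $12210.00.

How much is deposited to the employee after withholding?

$9725.32

Territorial Income Tax: taxable = $12210.00 − 2×$312.00 = $11586.00
  $563.72 + 20.97% × ($11586.00 − $7200.00) = $563.72 + 20.97% × $4386.00 = $1483.46
Medical Insurance Levy: 5.9% × $12210.00 = $720.39
Solidarity Surcharge: 1.2% × $12210.00 = $146.52
Workforce Levy: 1.1% × $12210.00 = $134.31
Total withheld: $1483.46 + $720.39 + $146.52 + $134.31 = $2484.68
Net pay: $12210.00 − $2484.68 = $9725.32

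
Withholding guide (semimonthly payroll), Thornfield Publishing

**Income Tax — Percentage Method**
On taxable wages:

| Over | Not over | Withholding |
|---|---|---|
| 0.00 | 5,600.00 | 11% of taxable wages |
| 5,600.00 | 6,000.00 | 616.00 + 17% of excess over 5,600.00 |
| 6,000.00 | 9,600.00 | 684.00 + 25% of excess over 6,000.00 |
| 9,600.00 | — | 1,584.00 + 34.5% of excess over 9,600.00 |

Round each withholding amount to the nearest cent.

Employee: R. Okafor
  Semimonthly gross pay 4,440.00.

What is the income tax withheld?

Income Tax: taxable = 4,440.00
  11% × 4,440.00 = 488.40

488.40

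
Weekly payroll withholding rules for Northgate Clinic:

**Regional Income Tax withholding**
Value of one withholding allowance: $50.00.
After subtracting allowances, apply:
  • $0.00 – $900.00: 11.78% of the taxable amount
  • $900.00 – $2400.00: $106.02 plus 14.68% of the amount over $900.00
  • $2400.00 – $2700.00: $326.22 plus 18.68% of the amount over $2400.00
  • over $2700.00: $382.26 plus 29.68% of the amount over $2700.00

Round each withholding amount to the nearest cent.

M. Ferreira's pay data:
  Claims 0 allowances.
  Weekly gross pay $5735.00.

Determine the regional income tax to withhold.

$1283.05

Regional Income Tax: taxable = $5735.00
  $382.26 + 29.68% × ($5735.00 − $2700.00) = $382.26 + 29.68% × $3035.00 = $1283.05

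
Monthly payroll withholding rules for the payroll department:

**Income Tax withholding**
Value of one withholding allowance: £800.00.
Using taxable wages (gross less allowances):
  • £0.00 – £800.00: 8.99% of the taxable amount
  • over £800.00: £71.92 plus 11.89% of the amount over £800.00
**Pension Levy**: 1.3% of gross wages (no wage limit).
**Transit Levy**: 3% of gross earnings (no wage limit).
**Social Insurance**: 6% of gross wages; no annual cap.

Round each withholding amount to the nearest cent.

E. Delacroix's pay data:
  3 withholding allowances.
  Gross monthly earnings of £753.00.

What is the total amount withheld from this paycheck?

£77.56

Income Tax: taxable = £753.00 − 3×£800.00 = £-1647.00
  Taxable ≤ 0 → £0.00
Pension Levy: 1.3% × £753.00 = £9.79
Transit Levy: 3% × £753.00 = £22.59
Social Insurance: 6% × £753.00 = £45.18
Total: £0.00 + £9.79 + £22.59 + £45.18 = £77.56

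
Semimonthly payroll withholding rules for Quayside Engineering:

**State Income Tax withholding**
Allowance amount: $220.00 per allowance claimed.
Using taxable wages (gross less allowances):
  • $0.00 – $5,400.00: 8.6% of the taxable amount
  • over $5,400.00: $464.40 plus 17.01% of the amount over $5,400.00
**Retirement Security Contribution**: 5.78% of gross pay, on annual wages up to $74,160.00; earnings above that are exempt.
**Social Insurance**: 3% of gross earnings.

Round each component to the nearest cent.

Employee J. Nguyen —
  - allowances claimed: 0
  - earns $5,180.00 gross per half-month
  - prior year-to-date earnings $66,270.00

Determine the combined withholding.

$900.28

State Income Tax: taxable = $5,180.00
  8.6% × $5,180.00 = $445.48
Retirement Security Contribution: 5.78% × $5,180.00 = $299.40
Social Insurance: 3% × $5,180.00 = $155.40
Total: $445.48 + $299.40 + $155.40 = $900.28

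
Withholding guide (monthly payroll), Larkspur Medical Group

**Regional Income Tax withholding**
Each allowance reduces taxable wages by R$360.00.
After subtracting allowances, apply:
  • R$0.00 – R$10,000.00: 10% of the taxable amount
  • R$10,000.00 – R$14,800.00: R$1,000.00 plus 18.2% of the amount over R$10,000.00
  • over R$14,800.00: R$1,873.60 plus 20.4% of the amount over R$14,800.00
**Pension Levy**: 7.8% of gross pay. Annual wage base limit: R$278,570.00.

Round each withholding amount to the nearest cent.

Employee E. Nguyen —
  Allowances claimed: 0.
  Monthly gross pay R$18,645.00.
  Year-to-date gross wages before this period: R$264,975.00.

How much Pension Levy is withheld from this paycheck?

R$1,060.41

Pension Levy: cap R$278,570.00 − YTD R$264,975.00 = R$13,595.00 subject; 7.8% × R$13,595.00 = R$1,060.41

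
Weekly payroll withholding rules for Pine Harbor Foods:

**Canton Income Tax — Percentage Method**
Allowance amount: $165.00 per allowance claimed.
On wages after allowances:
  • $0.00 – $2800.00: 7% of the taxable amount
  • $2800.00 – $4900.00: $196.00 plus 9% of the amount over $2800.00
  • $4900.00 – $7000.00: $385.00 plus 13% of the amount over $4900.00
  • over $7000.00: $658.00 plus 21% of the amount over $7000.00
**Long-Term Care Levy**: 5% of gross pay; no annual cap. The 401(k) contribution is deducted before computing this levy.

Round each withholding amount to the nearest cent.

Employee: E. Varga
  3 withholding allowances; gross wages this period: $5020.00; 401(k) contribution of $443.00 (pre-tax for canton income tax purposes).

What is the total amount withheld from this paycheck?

Canton Income Tax: taxable = $5020.00 − $443.00 − 3×$165.00 = $4082.00
  $196.00 + 9% × ($4082.00 − $2800.00) = $196.00 + 9% × $1282.00 = $311.38
Long-Term Care Levy: 5% × $4577.00 = $228.85
Total: $311.38 + $228.85 = $540.23

$540.23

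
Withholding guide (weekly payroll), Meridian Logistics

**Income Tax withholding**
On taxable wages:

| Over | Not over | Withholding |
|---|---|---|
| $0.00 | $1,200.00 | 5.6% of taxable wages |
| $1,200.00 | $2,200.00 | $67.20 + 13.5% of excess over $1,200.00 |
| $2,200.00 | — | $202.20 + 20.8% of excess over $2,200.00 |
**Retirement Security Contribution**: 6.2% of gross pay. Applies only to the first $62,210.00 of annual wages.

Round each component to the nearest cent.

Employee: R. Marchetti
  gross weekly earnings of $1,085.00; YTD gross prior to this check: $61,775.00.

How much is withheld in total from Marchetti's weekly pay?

$87.73

Income Tax: taxable = $1,085.00
  5.6% × $1,085.00 = $60.76
Retirement Security Contribution: cap $62,210.00 − YTD $61,775.00 = $435.00 subject; 6.2% × $435.00 = $26.97
Total: $60.76 + $26.97 = $87.73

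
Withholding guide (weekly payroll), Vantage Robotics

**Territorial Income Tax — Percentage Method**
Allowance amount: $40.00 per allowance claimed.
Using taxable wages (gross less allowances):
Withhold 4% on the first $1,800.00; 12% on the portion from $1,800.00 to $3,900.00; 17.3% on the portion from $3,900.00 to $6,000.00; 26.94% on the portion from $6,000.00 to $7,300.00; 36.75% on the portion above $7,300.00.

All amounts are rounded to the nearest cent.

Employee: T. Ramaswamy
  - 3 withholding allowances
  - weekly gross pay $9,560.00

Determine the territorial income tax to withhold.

Territorial Income Tax: taxable = $9,560.00 − 3×$40.00 = $9,440.00
  $1,037.52 + 36.75% × ($9,440.00 − $7,300.00) = $1,037.52 + 36.75% × $2,140.00 = $1,823.97

$1,823.97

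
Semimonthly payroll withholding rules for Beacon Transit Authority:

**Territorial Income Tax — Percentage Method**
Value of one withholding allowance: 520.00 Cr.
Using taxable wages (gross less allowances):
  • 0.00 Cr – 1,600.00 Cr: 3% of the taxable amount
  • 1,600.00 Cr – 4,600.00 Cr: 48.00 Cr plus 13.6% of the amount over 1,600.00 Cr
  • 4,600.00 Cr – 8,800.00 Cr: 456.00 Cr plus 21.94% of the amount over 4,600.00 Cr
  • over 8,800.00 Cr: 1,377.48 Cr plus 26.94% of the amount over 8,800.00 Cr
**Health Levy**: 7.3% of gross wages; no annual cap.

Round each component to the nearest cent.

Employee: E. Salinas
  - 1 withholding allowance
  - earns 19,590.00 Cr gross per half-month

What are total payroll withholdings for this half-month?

5,574.29 Cr

Territorial Income Tax: taxable = 19,590.00 Cr − 1×520.00 Cr = 19,070.00 Cr
  1,377.48 Cr + 26.94% × (19,070.00 Cr − 8,800.00 Cr) = 1,377.48 Cr + 26.94% × 10,270.00 Cr = 4,144.22 Cr
Health Levy: 7.3% × 19,590.00 Cr = 1,430.07 Cr
Total: 4,144.22 Cr + 1,430.07 Cr = 5,574.29 Cr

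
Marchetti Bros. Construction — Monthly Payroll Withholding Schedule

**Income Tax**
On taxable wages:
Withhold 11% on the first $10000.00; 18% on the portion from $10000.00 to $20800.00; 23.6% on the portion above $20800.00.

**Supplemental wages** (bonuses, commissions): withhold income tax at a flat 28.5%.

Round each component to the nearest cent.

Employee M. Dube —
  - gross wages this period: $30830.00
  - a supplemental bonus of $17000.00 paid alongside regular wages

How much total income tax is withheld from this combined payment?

$10256.08

Income Tax: taxable = $30830.00
  $3044.00 + 23.6% × ($30830.00 − $20800.00) = $3044.00 + 23.6% × $10030.00 = $5411.08
Supplemental (28.5% flat on bonus): 28.5% × $17000.00 = $4845.00
Total income tax: $5411.08 + $4845.00 = $10256.08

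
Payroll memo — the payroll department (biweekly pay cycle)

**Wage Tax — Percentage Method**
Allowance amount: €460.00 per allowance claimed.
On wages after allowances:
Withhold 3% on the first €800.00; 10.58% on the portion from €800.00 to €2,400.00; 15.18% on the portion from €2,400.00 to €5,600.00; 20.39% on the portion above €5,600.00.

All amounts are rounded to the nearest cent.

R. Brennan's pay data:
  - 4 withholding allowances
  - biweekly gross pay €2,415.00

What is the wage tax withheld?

Wage Tax: taxable = €2,415.00 − 4×€460.00 = €575.00
  3% × €575.00 = €17.25

€17.25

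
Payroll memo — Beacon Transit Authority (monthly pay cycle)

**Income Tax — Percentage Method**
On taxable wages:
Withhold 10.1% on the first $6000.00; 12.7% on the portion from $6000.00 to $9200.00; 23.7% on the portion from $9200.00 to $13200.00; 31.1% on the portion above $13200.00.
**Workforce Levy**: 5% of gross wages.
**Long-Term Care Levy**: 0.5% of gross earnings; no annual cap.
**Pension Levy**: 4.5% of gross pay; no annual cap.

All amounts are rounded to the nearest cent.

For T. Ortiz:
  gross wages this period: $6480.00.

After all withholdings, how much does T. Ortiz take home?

$5165.04

Income Tax: taxable = $6480.00
  $606.00 + 12.7% × ($6480.00 − $6000.00) = $606.00 + 12.7% × $480.00 = $666.96
Workforce Levy: 5% × $6480.00 = $324.00
Long-Term Care Levy: 0.5% × $6480.00 = $32.40
Pension Levy: 4.5% × $6480.00 = $291.60
Total withheld: $666.96 + $324.00 + $32.40 + $291.60 = $1314.96
Net pay: $6480.00 − $1314.96 = $5165.04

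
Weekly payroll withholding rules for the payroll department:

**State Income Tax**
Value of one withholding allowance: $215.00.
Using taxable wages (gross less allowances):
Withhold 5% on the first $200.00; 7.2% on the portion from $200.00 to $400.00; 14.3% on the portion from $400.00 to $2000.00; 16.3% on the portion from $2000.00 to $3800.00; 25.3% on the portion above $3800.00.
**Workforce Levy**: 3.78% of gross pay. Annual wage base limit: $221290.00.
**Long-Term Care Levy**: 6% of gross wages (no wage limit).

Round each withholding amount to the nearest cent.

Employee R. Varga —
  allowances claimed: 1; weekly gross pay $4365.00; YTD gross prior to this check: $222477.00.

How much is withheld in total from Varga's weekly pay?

State Income Tax: taxable = $4365.00 − 1×$215.00 = $4150.00
  $546.60 + 25.3% × ($4150.00 − $3800.00) = $546.60 + 25.3% × $350.00 = $635.15
Workforce Levy: YTD $222477.00 ≥ cap $221290.00 → $0.00
Long-Term Care Levy: 6% × $4365.00 = $261.90
Total: $635.15 + $0.00 + $261.90 = $897.05

$897.05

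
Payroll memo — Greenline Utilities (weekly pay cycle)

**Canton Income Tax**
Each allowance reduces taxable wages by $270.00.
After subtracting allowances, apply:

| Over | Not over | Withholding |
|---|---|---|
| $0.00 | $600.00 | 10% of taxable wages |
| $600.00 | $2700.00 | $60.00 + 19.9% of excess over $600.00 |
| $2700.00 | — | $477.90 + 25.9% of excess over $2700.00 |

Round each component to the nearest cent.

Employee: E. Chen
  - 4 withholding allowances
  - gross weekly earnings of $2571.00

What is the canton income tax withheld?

Canton Income Tax: taxable = $2571.00 − 4×$270.00 = $1491.00
  $60.00 + 19.9% × ($1491.00 − $600.00) = $60.00 + 19.9% × $891.00 = $237.31

$237.31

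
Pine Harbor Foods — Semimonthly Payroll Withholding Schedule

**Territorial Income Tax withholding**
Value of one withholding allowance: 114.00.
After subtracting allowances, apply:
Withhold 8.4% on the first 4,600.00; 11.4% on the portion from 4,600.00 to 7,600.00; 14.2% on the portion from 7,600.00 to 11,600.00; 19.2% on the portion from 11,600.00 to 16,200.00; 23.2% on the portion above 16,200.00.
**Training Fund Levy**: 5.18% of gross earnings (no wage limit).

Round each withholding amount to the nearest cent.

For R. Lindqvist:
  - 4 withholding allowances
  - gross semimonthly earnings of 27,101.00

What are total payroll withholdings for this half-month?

Territorial Income Tax: taxable = 27,101.00 − 4×114.00 = 26,645.00
  2,179.60 + 23.2% × (26,645.00 − 16,200.00) = 2,179.60 + 23.2% × 10,445.00 = 4,602.84
Training Fund Levy: 5.18% × 27,101.00 = 1,403.83
Total: 4,602.84 + 1,403.83 = 6,006.67

6,006.67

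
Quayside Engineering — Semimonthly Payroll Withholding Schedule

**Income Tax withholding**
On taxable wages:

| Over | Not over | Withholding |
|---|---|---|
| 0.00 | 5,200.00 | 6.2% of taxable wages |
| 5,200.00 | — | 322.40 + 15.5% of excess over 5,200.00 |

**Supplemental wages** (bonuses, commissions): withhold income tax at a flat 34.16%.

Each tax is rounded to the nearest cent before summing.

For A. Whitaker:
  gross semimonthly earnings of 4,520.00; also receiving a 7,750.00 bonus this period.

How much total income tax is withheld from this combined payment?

Income Tax: taxable = 4,520.00
  6.2% × 4,520.00 = 280.24
Supplemental (34.16% flat on bonus): 34.16% × 7,750.00 = 2,647.40
Total income tax: 280.24 + 2,647.40 = 2,927.64

2,927.64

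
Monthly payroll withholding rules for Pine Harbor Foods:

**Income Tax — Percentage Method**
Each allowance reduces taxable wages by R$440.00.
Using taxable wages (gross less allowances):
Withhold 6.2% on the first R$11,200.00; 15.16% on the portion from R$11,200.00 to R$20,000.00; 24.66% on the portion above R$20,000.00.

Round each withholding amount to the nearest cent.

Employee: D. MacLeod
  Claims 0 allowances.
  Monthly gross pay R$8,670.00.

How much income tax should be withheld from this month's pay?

Income Tax: taxable = R$8,670.00
  6.2% × R$8,670.00 = R$537.54

R$537.54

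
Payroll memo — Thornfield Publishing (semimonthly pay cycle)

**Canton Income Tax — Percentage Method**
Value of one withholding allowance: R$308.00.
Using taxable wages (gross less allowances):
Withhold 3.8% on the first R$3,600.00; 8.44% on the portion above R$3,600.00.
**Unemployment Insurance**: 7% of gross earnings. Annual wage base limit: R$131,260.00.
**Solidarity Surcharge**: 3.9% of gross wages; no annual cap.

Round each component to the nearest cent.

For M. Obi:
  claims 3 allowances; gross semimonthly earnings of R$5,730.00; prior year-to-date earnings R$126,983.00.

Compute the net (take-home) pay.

Canton Income Tax: taxable = R$5,730.00 − 3×R$308.00 = R$4,806.00
  R$136.80 + 8.44% × (R$4,806.00 − R$3,600.00) = R$136.80 + 8.44% × R$1,206.00 = R$238.59
Unemployment Insurance: cap R$131,260.00 − YTD R$126,983.00 = R$4,277.00 subject; 7% × R$4,277.00 = R$299.39
Solidarity Surcharge: 3.9% × R$5,730.00 = R$223.47
Total withheld: R$238.59 + R$299.39 + R$223.47 = R$761.45
Net pay: R$5,730.00 − R$761.45 = R$4,968.55

R$4,968.55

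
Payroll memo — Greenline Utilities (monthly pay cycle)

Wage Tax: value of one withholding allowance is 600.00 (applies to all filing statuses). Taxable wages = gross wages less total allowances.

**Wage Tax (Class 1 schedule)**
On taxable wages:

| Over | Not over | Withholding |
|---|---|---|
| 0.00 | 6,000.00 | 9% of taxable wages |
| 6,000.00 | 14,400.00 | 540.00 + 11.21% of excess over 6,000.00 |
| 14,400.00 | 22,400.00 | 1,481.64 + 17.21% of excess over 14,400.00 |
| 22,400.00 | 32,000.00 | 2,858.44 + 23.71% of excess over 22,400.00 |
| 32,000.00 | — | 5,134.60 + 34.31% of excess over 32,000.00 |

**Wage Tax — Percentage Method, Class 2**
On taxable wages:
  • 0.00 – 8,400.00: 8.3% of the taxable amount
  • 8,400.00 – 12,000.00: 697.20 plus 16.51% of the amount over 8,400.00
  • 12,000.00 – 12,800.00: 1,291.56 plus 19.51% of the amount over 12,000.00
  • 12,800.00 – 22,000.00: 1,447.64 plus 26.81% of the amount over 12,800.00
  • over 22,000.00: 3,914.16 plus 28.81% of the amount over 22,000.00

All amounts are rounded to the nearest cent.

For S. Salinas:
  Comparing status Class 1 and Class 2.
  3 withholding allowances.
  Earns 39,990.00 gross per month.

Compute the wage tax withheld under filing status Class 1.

7,258.39

Wage Tax (Class 1): taxable = 39,990.00 − 3×600.00 = 38,190.00
  5,134.60 + 34.31% × (38,190.00 − 32,000.00) = 5,134.60 + 34.31% × 6,190.00 = 7,258.39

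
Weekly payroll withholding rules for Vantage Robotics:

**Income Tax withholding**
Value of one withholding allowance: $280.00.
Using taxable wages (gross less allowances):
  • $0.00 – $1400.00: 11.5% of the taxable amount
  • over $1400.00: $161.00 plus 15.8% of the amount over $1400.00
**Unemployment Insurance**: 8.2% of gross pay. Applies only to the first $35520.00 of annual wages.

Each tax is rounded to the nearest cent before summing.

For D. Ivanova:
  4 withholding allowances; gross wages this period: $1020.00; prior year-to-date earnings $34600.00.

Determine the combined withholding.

Income Tax: taxable = $1020.00 − 4×$280.00 = $-100.00
  Taxable ≤ 0 → $0.00
Unemployment Insurance: cap $35520.00 − YTD $34600.00 = $920.00 subject; 8.2% × $920.00 = $75.44
Total: $0.00 + $75.44 = $75.44

$75.44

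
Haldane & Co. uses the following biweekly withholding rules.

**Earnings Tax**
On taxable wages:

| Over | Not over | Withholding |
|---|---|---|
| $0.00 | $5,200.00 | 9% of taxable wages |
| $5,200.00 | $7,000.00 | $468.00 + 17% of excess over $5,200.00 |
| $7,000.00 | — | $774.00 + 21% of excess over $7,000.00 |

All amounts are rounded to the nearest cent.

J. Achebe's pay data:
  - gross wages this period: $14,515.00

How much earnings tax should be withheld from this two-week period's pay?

Earnings Tax: taxable = $14,515.00
  $774.00 + 21% × ($14,515.00 − $7,000.00) = $774.00 + 21% × $7,515.00 = $2,352.15

$2,352.15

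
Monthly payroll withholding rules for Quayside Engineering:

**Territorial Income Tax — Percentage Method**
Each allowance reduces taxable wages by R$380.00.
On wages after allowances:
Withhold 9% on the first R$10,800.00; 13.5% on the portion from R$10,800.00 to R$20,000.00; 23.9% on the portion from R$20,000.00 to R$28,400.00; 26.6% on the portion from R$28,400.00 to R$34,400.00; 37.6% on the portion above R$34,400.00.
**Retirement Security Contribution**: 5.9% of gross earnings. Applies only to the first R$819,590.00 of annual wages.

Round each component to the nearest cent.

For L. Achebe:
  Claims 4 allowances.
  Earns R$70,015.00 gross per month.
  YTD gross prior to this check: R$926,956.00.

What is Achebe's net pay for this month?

R$51,377.68

Territorial Income Tax: taxable = R$70,015.00 − 4×R$380.00 = R$68,495.00
  R$5,817.60 + 37.6% × (R$68,495.00 − R$34,400.00) = R$5,817.60 + 37.6% × R$34,095.00 = R$18,637.32
Retirement Security Contribution: YTD R$926,956.00 ≥ cap R$819,590.00 → R$0.00
Total withheld: R$18,637.32 + R$0.00 = R$18,637.32
Net pay: R$70,015.00 − R$18,637.32 = R$51,377.68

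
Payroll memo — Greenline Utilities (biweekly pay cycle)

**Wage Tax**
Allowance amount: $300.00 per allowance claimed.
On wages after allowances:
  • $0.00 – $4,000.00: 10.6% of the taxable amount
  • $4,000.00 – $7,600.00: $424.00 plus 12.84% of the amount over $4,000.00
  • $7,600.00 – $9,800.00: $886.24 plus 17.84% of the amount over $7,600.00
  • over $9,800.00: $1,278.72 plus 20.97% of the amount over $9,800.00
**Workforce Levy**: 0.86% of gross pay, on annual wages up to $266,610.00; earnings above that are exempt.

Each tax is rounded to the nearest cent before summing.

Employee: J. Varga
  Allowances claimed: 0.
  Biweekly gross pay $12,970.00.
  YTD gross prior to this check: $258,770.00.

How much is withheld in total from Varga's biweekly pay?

Wage Tax: taxable = $12,970.00
  $1,278.72 + 20.97% × ($12,970.00 − $9,800.00) = $1,278.72 + 20.97% × $3,170.00 = $1,943.47
Workforce Levy: cap $266,610.00 − YTD $258,770.00 = $7,840.00 subject; 0.86% × $7,840.00 = $67.42
Total: $1,943.47 + $67.42 = $2,010.89

$2,010.89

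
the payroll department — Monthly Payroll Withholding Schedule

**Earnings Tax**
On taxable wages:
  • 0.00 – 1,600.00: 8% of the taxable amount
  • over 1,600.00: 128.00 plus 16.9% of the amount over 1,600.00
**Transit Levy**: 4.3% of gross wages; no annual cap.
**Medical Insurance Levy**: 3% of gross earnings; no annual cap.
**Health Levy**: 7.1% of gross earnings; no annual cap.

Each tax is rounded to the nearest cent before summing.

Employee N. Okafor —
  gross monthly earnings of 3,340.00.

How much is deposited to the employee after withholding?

Earnings Tax: taxable = 3,340.00
  128.00 + 16.9% × (3,340.00 − 1,600.00) = 128.00 + 16.9% × 1,740.00 = 422.06
Transit Levy: 4.3% × 3,340.00 = 143.62
Medical Insurance Levy: 3% × 3,340.00 = 100.20
Health Levy: 7.1% × 3,340.00 = 237.14
Total withheld: 422.06 + 143.62 + 100.20 + 237.14 = 903.02
Net pay: 3,340.00 − 903.02 = 2,436.98

2,436.98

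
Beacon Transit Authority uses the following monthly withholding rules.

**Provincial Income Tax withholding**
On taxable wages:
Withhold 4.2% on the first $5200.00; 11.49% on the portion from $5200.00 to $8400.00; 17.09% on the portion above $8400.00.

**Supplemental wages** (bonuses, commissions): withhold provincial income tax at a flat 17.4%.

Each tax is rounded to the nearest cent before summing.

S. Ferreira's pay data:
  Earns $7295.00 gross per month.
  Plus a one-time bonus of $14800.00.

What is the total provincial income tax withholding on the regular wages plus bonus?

Provincial Income Tax: taxable = $7295.00
  $218.40 + 11.49% × ($7295.00 − $5200.00) = $218.40 + 11.49% × $2095.00 = $459.12
Supplemental (17.4% flat on bonus): 17.4% × $14800.00 = $2575.20
Total provincial income tax: $459.12 + $2575.20 = $3034.32

$3034.32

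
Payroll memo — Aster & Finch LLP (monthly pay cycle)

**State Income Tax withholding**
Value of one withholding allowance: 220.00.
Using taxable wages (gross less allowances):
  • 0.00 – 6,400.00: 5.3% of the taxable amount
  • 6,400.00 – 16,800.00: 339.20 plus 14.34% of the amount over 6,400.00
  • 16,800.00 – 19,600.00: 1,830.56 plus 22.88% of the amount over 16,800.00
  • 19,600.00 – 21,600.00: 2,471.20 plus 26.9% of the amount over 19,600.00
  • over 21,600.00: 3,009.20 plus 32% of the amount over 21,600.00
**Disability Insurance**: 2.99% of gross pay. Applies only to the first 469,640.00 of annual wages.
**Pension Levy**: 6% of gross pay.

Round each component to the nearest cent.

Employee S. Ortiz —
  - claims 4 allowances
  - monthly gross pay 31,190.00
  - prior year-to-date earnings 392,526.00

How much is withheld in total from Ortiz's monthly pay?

State Income Tax: taxable = 31,190.00 − 4×220.00 = 30,310.00
  3,009.20 + 32% × (30,310.00 − 21,600.00) = 3,009.20 + 32% × 8,710.00 = 5,796.40
Disability Insurance: 2.99% × 31,190.00 = 932.58
Pension Levy: 6% × 31,190.00 = 1,871.40
Total: 5,796.40 + 932.58 + 1,871.40 = 8,600.38

8,600.38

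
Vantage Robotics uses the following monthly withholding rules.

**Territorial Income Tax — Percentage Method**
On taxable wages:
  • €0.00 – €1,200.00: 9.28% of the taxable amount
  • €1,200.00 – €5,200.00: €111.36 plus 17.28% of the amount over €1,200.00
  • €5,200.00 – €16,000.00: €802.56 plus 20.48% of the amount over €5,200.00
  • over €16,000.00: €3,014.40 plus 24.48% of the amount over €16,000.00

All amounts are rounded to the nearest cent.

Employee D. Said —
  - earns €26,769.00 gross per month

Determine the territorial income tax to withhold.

Territorial Income Tax: taxable = €26,769.00
  €3,014.40 + 24.48% × (€26,769.00 − €16,000.00) = €3,014.40 + 24.48% × €10,769.00 = €5,650.65

€5,650.65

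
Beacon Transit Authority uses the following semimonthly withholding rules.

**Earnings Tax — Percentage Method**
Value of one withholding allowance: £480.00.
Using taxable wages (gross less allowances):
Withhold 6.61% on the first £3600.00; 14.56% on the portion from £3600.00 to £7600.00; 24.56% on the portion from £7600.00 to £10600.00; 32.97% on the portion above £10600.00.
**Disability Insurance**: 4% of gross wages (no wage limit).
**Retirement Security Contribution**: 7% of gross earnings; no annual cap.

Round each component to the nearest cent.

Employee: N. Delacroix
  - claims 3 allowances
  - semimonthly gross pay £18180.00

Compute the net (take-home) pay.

£12598.68

Earnings Tax: taxable = £18180.00 − 3×£480.00 = £16740.00
  £1557.16 + 32.97% × (£16740.00 − £10600.00) = £1557.16 + 32.97% × £6140.00 = £3581.52
Disability Insurance: 4% × £18180.00 = £727.20
Retirement Security Contribution: 7% × £18180.00 = £1272.60
Total withheld: £3581.52 + £727.20 + £1272.60 = £5581.32
Net pay: £18180.00 − £5581.32 = £12598.68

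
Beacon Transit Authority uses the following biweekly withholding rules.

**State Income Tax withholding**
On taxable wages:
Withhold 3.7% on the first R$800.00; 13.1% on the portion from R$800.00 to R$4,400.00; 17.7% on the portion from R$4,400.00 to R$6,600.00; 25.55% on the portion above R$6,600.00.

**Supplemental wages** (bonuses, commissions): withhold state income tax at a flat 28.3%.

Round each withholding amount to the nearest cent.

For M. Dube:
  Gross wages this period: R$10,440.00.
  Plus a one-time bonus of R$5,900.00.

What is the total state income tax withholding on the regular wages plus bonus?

R$3,541.42

State Income Tax: taxable = R$10,440.00
  R$890.60 + 25.55% × (R$10,440.00 − R$6,600.00) = R$890.60 + 25.55% × R$3,840.00 = R$1,871.72
Supplemental (28.3% flat on bonus): 28.3% × R$5,900.00 = R$1,669.70
Total state income tax: R$1,871.72 + R$1,669.70 = R$3,541.42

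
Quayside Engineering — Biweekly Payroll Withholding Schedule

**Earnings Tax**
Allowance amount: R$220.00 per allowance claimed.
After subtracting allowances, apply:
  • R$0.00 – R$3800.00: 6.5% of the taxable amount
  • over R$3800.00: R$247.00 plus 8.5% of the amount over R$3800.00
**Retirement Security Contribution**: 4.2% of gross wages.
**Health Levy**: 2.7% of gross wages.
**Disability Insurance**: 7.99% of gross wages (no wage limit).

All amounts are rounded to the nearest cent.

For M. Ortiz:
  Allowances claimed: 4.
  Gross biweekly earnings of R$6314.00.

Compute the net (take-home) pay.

R$4987.95

Earnings Tax: taxable = R$6314.00 − 4×R$220.00 = R$5434.00
  R$247.00 + 8.5% × (R$5434.00 − R$3800.00) = R$247.00 + 8.5% × R$1634.00 = R$385.89
Retirement Security Contribution: 4.2% × R$6314.00 = R$265.19
Health Levy: 2.7% × R$6314.00 = R$170.48
Disability Insurance: 7.99% × R$6314.00 = R$504.49
Total withheld: R$385.89 + R$265.19 + R$170.48 + R$504.49 = R$1326.05
Net pay: R$6314.00 − R$1326.05 = R$4987.95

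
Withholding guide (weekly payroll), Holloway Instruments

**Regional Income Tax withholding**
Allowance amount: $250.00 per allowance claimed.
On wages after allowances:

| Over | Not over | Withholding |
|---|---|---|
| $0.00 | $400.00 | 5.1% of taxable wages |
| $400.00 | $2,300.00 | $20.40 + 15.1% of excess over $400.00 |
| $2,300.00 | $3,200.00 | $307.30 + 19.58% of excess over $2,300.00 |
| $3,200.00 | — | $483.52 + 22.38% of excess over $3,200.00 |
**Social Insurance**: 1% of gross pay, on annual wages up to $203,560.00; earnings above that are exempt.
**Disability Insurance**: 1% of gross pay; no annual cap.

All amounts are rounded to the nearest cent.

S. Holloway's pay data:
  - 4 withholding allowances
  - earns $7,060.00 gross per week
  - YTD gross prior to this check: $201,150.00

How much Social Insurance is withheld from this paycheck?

Social Insurance: cap $203,560.00 − YTD $201,150.00 = $2,410.00 subject; 1% × $2,410.00 = $24.10

$24.10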